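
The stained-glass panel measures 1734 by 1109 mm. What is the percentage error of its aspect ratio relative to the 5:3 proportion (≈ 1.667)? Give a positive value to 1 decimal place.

6.2%

Ratio = 1734 / 1109 ≈ 1.5636.
Ideal 5:3 ≈ 1.6667. |1.5636 − 1.6667| / 1.6667 ≈ 6.19% → 6.2%.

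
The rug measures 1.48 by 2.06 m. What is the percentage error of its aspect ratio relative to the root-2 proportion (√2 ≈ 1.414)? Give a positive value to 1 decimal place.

Ratio = 2.06 / 1.48 ≈ 1.3919.
Ideal root-2 ≈ 1.4142. |1.3919 − 1.4142| / 1.4142 ≈ 1.58% → 1.6%.

1.6%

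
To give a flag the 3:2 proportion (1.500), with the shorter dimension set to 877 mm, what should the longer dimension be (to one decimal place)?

1315.5 mm

3:2 = 1.50000.
Longer side = 877 × 1.50000 ≈ 1315.500 → 1315.5 mm.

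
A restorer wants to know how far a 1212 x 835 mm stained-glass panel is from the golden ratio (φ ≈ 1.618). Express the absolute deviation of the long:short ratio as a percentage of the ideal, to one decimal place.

Ratio = 1212 / 835 ≈ 1.4515.
Ideal golden ratio ≈ 1.6180. |1.4515 − 1.6180| / 1.6180 ≈ 10.29% → 10.3%.

10.3%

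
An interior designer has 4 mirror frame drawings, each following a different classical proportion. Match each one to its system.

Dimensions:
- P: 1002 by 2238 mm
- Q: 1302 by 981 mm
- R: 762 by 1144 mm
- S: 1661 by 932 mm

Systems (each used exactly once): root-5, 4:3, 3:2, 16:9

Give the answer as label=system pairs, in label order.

P = 2238/1002 ≈ 2.234 → root-5 (2.236)
Q = 1302/981 ≈ 1.327 → 4:3 (1.333)
R = 1144/762 ≈ 1.501 → 3:2 (1.500)
S = 1661/932 ≈ 1.782 → 16:9 (1.778)

P=root-5, Q=4:3, R=3:2, S=16:9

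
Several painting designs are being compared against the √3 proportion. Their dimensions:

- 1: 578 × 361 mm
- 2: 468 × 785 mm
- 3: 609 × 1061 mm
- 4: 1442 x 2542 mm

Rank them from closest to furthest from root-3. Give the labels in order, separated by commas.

1: 578/361 ≈ 1.601 → |1.601 − 1.732| = 0.131
2: 785/468 ≈ 1.677 → |1.677 − 1.732| = 0.055
3: 1061/609 ≈ 1.742 → |1.742 − 1.732| = 0.010
4: 2542/1442 ≈ 1.763 → |1.763 − 1.732| = 0.031

3, 4, 2, 1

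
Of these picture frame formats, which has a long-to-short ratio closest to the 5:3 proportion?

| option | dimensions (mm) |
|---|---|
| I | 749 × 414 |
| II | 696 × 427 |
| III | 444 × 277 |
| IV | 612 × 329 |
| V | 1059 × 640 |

Ratios (long/short): I ≈ 1.809; II ≈ 1.630; III ≈ 1.603; IV ≈ 1.860; V ≈ 1.655.
5:3 ≈ 1.667; option V is nearest (Δ 0.012).

V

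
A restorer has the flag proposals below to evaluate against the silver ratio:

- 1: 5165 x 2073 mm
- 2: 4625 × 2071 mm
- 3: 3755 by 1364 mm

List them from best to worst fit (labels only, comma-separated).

Ratios: 1 = 5165 / 2073 ≈ 2.492; 2 = 4625 / 2071 ≈ 2.233; 3 = 3755 / 1364 ≈ 2.753.
|Δ from 2.414|: 1 0.078; 2 0.181; 3 0.339.

1, 2, 3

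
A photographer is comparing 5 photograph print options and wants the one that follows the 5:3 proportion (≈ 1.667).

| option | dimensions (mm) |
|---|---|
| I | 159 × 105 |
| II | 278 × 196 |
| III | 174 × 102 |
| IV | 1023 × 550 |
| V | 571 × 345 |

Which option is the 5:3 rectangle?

V

Target 5:3 ≈ 1.667.
I: 1.514 (Δ0.153)  II: 1.418 (Δ0.249)  III: 1.706 (Δ0.039)  IV: 1.860 (Δ0.193)  V: 1.655 (Δ0.012)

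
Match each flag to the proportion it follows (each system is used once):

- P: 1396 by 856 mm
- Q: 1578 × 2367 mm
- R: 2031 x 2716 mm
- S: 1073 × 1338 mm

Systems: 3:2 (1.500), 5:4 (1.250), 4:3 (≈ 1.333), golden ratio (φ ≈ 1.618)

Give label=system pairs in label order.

P = 1396/856 ≈ 1.631 → golden ratio (1.618)
Q = 2367/1578 ≈ 1.500 → 3:2 (1.500)
R = 2716/2031 ≈ 1.337 → 4:3 (1.333)
S = 1338/1073 ≈ 1.247 → 5:4 (1.250)

P=golden ratio, Q=3:2, R=4:3, S=5:4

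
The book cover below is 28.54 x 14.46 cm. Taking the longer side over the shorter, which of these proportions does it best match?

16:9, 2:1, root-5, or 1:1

Ratio = 28.54 / 14.46 ≈ 1.974.
Distances: 16:9 1.778 (Δ 0.196); 2:1 2.000 (Δ 0.026); root-5 2.236 (Δ 0.262); 1:1 1.000 (Δ 0.974).

2:1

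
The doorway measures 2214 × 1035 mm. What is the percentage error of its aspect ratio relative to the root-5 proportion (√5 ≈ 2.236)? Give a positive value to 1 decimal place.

Ratio = 2214 / 1035 ≈ 2.1391.
Ideal root-5 ≈ 2.2361. |2.1391 − 2.2361| / 2.2361 ≈ 4.34% → 4.3%.

4.3%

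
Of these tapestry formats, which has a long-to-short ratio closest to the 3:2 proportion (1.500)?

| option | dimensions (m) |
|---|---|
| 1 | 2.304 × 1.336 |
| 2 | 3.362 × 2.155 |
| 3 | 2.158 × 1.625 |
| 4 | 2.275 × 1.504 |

4

Ratios (long/short): 1 ≈ 1.725; 2 ≈ 1.560; 3 ≈ 1.328; 4 ≈ 1.513.
3:2 ≈ 1.500; option 4 is nearest (Δ 0.013).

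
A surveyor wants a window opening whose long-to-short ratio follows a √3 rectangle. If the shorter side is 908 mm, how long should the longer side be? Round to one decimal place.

root-3 ≈ 1.73205.
Longer side = 908 × 1.73205 ≈ 1572.701 → 1572.7 mm.

1572.7 mm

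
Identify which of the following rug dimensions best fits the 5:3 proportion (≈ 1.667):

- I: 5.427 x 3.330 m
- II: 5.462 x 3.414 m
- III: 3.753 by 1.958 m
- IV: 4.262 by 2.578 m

Ratios (long/short): I ≈ 1.630; II ≈ 1.600; III ≈ 1.917; IV ≈ 1.653.
5:3 ≈ 1.667; option IV is nearest (Δ 0.014).

IV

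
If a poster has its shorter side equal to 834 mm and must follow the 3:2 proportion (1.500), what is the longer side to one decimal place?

1251.0 mm

3:2 = 1.50000.
Longer side = 834 × 1.50000 ≈ 1251.000 → 1251.0 mm.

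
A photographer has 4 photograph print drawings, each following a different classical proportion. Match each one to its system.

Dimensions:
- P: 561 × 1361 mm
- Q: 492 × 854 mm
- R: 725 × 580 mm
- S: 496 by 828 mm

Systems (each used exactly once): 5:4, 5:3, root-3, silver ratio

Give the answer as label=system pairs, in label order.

P=silver ratio, Q=root-3, R=5:4, S=5:3

P = 1361/561 ≈ 2.426 → silver ratio (2.414)
Q = 854/492 ≈ 1.736 → root-3 (1.732)
R = 725/580 ≈ 1.250 → 5:4 (1.250)
S = 828/496 ≈ 1.669 → 5:3 (1.667)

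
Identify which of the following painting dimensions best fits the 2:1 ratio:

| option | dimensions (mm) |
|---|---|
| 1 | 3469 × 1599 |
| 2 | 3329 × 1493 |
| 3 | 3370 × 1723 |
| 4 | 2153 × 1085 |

4

Target 2:1 ≈ 2.000.
1: 2.169 (Δ0.169)  2: 2.230 (Δ0.230)  3: 1.956 (Δ0.044)  4: 1.984 (Δ0.016)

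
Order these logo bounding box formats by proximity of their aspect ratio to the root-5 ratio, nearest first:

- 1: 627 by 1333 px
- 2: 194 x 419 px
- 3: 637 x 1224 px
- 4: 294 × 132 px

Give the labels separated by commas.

4, 2, 1, 3

Ratios: 1 = 1333 / 627 ≈ 2.126; 2 = 419 / 194 ≈ 2.160; 3 = 1224 / 637 ≈ 1.922; 4 = 294 / 132 ≈ 2.227.
|Δ from 2.236|: 1 0.110; 2 0.076; 3 0.314; 4 0.009.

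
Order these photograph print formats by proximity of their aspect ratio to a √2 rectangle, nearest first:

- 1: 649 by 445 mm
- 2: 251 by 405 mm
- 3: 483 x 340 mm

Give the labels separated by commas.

Ratios: 1 = 649 / 445 ≈ 1.458; 2 = 405 / 251 ≈ 1.614; 3 = 483 / 340 ≈ 1.421.
|Δ from 1.414|: 1 0.044; 2 0.200; 3 0.007.

3, 1, 2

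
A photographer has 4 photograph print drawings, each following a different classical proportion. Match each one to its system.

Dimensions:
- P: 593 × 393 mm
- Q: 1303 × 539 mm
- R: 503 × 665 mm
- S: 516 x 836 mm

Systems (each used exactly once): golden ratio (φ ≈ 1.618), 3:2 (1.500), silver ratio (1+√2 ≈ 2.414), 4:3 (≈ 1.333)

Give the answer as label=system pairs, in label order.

Ratios: P ≈ 1.509; Q ≈ 2.417; R ≈ 1.322; S ≈ 1.620.
Targets: golden ratio ≈ 1.618; 3:2 ≈ 1.500; silver ratio ≈ 2.414; 4:3 ≈ 1.333.

P=3:2, Q=silver ratio, R=4:3, S=golden ratio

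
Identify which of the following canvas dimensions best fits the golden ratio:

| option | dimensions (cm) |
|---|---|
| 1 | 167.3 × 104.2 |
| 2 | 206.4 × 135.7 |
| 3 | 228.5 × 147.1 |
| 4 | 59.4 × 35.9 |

1

Target golden ratio ≈ 1.618.
1: 1.606 (Δ0.012)  2: 1.521 (Δ0.097)  3: 1.553 (Δ0.065)  4: 1.655 (Δ0.037)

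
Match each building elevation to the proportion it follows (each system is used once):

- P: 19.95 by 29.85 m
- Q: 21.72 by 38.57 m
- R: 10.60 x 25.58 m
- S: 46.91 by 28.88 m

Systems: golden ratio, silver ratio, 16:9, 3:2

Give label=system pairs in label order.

P=3:2, Q=16:9, R=silver ratio, S=golden ratio

Ratios: P ≈ 1.496; Q ≈ 1.776; R ≈ 2.413; S ≈ 1.624.
Targets: golden ratio ≈ 1.618; silver ratio ≈ 2.414; 16:9 ≈ 1.778; 3:2 ≈ 1.500.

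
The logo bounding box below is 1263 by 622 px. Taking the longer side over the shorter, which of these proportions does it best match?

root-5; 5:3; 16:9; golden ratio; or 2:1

1263/622 ≈ 2.031. Nearest candidates are 2:1 (2.000, off by 0.031) and root-5 (2.236, off by 0.205).

2:1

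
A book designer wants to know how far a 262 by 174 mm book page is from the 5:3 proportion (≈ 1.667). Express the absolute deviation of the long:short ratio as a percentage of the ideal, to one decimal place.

Ratio = 262 / 174 ≈ 1.5057.
Ideal 5:3 ≈ 1.6667. |1.5057 − 1.6667| / 1.6667 ≈ 9.66% → 9.7%.

9.7%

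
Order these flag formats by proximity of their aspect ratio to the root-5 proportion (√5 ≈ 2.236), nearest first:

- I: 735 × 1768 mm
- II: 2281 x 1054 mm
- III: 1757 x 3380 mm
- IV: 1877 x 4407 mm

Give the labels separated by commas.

II, IV, I, III

I: 1768/735 ≈ 2.405 → |2.405 − 2.236| = 0.169
II: 2281/1054 ≈ 2.164 → |2.164 − 2.236| = 0.072
III: 3380/1757 ≈ 1.924 → |1.924 − 2.236| = 0.312
IV: 4407/1877 ≈ 2.348 → |2.348 − 2.236| = 0.112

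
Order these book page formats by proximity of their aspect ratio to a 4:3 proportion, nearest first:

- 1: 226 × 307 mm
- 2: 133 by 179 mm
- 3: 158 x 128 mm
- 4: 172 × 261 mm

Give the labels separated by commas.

2, 1, 3, 4

1: 307/226 ≈ 1.358 → |1.358 − 1.333| = 0.025
2: 179/133 ≈ 1.346 → |1.346 − 1.333| = 0.013
3: 158/128 ≈ 1.234 → |1.234 − 1.333| = 0.099
4: 261/172 ≈ 1.517 → |1.517 − 1.333| = 0.184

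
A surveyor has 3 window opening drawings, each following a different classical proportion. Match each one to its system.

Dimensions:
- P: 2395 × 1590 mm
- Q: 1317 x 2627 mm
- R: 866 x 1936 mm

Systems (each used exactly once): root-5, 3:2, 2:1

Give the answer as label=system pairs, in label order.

P = 2395/1590 ≈ 1.506 → 3:2 (1.500)
Q = 2627/1317 ≈ 1.995 → 2:1 (2.000)
R = 1936/866 ≈ 2.236 → root-5 (2.236)

P=3:2, Q=2:1, R=root-5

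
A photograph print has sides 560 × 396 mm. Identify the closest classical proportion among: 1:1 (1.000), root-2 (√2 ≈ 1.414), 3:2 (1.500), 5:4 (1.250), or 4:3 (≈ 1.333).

560/396 ≈ 1.414. Nearest candidates are root-2 (1.414, off by 0.000) and 4:3 (1.333, off by 0.081).

root-2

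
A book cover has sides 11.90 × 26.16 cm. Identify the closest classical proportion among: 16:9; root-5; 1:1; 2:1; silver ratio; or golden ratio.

root-5

26.16/11.90 ≈ 2.198. Nearest candidates are root-5 (2.236, off by 0.038) and 2:1 (2.000, off by 0.198).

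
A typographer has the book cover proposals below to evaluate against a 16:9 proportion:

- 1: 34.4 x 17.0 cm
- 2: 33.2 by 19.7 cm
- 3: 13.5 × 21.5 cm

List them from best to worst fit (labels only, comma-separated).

Ratios: 1 = 34.4 / 17.0 ≈ 2.024; 2 = 33.2 / 19.7 ≈ 1.685; 3 = 21.5 / 13.5 ≈ 1.593.
|Δ from 1.778|: 1 0.246; 2 0.093; 3 0.185.

2, 3, 1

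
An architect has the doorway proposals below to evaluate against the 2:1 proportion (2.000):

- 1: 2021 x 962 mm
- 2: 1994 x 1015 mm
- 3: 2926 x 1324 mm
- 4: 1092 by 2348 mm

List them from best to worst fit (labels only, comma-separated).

Ratios: 1 = 2021 / 962 ≈ 2.101; 2 = 1994 / 1015 ≈ 1.965; 3 = 2926 / 1324 ≈ 2.210; 4 = 2348 / 1092 ≈ 2.150.
|Δ from 2.000|: 1 0.101; 2 0.035; 3 0.210; 4 0.150.

2, 1, 4, 3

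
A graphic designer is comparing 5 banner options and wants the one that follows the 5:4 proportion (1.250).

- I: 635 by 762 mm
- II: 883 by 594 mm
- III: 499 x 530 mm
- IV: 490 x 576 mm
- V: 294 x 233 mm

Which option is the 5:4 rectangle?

Target 5:4 ≈ 1.250.
I: 1.200 (Δ0.050)  II: 1.487 (Δ0.237)  III: 1.062 (Δ0.188)  IV: 1.176 (Δ0.074)  V: 1.262 (Δ0.012)

V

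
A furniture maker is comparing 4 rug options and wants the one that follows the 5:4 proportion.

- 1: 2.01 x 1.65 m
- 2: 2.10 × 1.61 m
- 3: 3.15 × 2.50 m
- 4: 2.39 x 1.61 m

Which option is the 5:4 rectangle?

Ratios (long/short): 1 ≈ 1.218; 2 ≈ 1.304; 3 ≈ 1.260; 4 ≈ 1.484.
5:4 ≈ 1.250; option 3 is nearest (Δ 0.010).

3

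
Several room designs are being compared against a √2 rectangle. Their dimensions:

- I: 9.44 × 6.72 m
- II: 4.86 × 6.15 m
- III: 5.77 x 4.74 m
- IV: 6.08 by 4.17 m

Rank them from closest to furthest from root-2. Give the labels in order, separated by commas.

I, IV, II, III

Ratios: I = 9.44 / 6.72 ≈ 1.405; II = 6.15 / 4.86 ≈ 1.265; III = 5.77 / 4.74 ≈ 1.217; IV = 6.08 / 4.17 ≈ 1.458.
|Δ from 1.414|: I 0.009; II 0.149; III 0.197; IV 0.044.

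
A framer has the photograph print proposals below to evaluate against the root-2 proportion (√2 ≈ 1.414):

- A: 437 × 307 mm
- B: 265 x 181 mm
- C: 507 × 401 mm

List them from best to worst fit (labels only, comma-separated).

A, B, C

A: 437/307 ≈ 1.423 → |1.423 − 1.414| = 0.009
B: 265/181 ≈ 1.464 → |1.464 − 1.414| = 0.050
C: 507/401 ≈ 1.264 → |1.264 − 1.414| = 0.150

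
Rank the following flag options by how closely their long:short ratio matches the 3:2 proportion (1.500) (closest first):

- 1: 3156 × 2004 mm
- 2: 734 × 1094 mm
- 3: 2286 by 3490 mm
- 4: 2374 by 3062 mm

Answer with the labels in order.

1: 3156/2004 ≈ 1.575 → |1.575 − 1.500| = 0.075
2: 1094/734 ≈ 1.490 → |1.490 − 1.500| = 0.010
3: 3490/2286 ≈ 1.527 → |1.527 − 1.500| = 0.027
4: 3062/2374 ≈ 1.290 → |1.290 − 1.500| = 0.210

2, 3, 1, 4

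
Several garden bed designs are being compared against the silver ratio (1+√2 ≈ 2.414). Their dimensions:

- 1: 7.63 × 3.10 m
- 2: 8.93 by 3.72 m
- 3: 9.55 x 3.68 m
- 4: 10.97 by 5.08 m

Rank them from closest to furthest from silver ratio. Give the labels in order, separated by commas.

Ratios: 1 = 7.63 / 3.10 ≈ 2.461; 2 = 8.93 / 3.72 ≈ 2.401; 3 = 9.55 / 3.68 ≈ 2.595; 4 = 10.97 / 5.08 ≈ 2.159.
|Δ from 2.414|: 1 0.047; 2 0.013; 3 0.181; 4 0.255.

2, 1, 3, 4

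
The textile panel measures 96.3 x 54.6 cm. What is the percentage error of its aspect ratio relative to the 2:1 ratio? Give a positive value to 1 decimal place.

11.8%

Ratio = 96.3 / 54.6 ≈ 1.7637.
Ideal 2:1 = 2.0000. |1.7637 − 2.0000| / 2.0000 ≈ 11.81% → 11.8%.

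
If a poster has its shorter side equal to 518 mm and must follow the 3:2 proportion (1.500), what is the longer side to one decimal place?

777.0 mm

3:2 = 1.50000.
Longer side = 518 × 1.50000 ≈ 777.000 → 777.0 mm.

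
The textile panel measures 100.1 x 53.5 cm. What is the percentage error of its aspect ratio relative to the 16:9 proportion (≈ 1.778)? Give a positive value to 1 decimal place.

Ratio = 100.1 / 53.5 ≈ 1.8710.
Ideal 16:9 ≈ 1.7778. |1.8710 − 1.7778| / 1.7778 ≈ 5.24% → 5.2%.

5.2%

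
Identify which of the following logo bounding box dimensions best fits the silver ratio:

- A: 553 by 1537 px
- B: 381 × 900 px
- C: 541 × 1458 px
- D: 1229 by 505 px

D

Target silver ratio ≈ 2.414.
A: 2.779 (Δ0.365)  B: 2.362 (Δ0.052)  C: 2.695 (Δ0.281)  D: 2.434 (Δ0.020)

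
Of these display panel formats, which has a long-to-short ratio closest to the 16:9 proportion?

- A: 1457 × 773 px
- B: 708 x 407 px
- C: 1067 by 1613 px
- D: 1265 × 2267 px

Target 16:9 ≈ 1.778.
A: 1.885 (Δ0.107)  B: 1.740 (Δ0.038)  C: 1.512 (Δ0.266)  D: 1.792 (Δ0.014)

D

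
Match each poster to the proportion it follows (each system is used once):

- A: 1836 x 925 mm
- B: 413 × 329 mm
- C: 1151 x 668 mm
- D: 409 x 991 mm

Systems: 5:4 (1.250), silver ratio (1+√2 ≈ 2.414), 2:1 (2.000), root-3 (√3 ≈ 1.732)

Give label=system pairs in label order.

Ratios: A ≈ 1.985; B ≈ 1.255; C ≈ 1.723; D ≈ 2.423.
Targets: 5:4 ≈ 1.250; silver ratio ≈ 2.414; 2:1 ≈ 2.000; root-3 ≈ 1.732.

A=2:1, B=5:4, C=root-3, D=silver ratio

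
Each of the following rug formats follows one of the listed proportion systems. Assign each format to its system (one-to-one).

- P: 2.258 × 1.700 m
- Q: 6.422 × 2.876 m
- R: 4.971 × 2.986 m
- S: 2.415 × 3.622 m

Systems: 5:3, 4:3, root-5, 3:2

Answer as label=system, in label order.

P = 2.258/1.700 ≈ 1.328 → 4:3 (1.333)
Q = 6.422/2.876 ≈ 2.233 → root-5 (2.236)
R = 4.971/2.986 ≈ 1.665 → 5:3 (1.667)
S = 3.622/2.415 ≈ 1.500 → 3:2 (1.500)

P=4:3, Q=root-5, R=5:3, S=3:2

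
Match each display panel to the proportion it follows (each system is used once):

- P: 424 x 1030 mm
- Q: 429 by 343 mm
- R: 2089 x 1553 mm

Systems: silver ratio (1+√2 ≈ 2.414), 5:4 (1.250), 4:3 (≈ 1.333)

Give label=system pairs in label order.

P=silver ratio, Q=5:4, R=4:3

P = 1030/424 ≈ 2.429 → silver ratio (2.414)
Q = 429/343 ≈ 1.251 → 5:4 (1.250)
R = 2089/1553 ≈ 1.345 → 4:3 (1.333)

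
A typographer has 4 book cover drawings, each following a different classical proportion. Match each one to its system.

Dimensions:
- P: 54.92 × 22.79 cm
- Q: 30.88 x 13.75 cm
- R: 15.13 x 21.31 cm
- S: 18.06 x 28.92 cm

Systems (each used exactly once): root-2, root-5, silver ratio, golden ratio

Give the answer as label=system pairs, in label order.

P = 54.92/22.79 ≈ 2.410 → silver ratio (2.414)
Q = 30.88/13.75 ≈ 2.246 → root-5 (2.236)
R = 21.31/15.13 ≈ 1.408 → root-2 (1.414)
S = 28.92/18.06 ≈ 1.601 → golden ratio (1.618)

P=silver ratio, Q=root-5, R=root-2, S=golden ratio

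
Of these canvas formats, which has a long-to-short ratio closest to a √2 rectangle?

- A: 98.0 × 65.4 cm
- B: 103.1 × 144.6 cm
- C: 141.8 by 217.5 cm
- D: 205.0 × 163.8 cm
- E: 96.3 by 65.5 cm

Ratios (long/short): A ≈ 1.498; B ≈ 1.403; C ≈ 1.534; D ≈ 1.252; E ≈ 1.470.
root-2 ≈ 1.414; option B is nearest (Δ 0.011).

B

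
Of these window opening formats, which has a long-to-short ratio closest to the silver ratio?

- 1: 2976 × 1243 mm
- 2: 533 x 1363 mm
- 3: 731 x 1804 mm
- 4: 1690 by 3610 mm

Target silver ratio ≈ 2.414.
1: 2.394 (Δ0.020)  2: 2.557 (Δ0.143)  3: 2.468 (Δ0.054)  4: 2.136 (Δ0.278)

1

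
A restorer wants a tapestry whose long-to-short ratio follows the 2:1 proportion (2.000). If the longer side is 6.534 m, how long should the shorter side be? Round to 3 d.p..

2:1 = 2.00000.
Shorter side = 6.534 ÷ 2.00000 ≈ 3.26700 → 3.267 m.

3.267 m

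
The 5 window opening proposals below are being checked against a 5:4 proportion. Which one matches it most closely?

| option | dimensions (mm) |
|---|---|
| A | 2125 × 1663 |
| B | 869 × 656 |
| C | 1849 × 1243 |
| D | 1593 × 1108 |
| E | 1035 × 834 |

Target 5:4 ≈ 1.250.
A: 1.278 (Δ0.028)  B: 1.325 (Δ0.075)  C: 1.488 (Δ0.238)  D: 1.438 (Δ0.188)  E: 1.241 (Δ0.009)

E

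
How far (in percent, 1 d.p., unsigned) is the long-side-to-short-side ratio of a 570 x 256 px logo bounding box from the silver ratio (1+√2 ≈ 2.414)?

7.8%

Ratio = 570 / 256 ≈ 2.2266.
Ideal silver ratio ≈ 2.4142. |2.2266 − 2.4142| / 2.4142 ≈ 7.77% → 7.8%.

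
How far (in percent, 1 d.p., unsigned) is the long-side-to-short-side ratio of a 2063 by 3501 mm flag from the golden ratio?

Ratio = 3501 / 2063 ≈ 1.6970.
Ideal golden ratio ≈ 1.6180. |1.6970 − 1.6180| / 1.6180 ≈ 4.88% → 4.9%.

4.9%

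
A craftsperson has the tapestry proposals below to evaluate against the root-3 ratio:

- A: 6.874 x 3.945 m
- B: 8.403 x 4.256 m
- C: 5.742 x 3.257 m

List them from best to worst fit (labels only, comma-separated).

A, C, B

Ratios: A = 6.874 / 3.945 ≈ 1.742; B = 8.403 / 4.256 ≈ 1.974; C = 5.742 / 3.257 ≈ 1.763.
|Δ from 1.732|: A 0.010; B 0.242; C 0.031.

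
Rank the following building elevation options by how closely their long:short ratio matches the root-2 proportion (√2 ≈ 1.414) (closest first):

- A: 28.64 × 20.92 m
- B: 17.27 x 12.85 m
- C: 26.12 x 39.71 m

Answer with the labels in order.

Ratios: A = 28.64 / 20.92 ≈ 1.369; B = 17.27 / 12.85 ≈ 1.344; C = 39.71 / 26.12 ≈ 1.520.
|Δ from 1.414|: A 0.045; B 0.070; C 0.106.

A, B, C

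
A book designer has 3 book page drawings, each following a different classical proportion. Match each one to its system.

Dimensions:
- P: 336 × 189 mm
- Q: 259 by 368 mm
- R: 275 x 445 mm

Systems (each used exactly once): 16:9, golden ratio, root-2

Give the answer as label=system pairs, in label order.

Ratios: P ≈ 1.778; Q ≈ 1.421; R ≈ 1.618.
Targets: 16:9 ≈ 1.778; golden ratio ≈ 1.618; root-2 ≈ 1.414.

P=16:9, Q=root-2, R=golden ratio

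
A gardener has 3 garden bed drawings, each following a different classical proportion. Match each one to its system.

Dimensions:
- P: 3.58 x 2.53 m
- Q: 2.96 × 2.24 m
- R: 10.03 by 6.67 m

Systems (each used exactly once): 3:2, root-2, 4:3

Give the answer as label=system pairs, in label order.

P = 3.58/2.53 ≈ 1.415 → root-2 (1.414)
Q = 2.96/2.24 ≈ 1.321 → 4:3 (1.333)
R = 10.03/6.67 ≈ 1.504 → 3:2 (1.500)

P=root-2, Q=4:3, R=3:2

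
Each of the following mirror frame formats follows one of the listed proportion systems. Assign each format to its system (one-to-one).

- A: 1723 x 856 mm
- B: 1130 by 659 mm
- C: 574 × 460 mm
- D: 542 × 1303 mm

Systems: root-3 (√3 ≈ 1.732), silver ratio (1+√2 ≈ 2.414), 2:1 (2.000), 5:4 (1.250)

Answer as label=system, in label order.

A=2:1, B=root-3, C=5:4, D=silver ratio

A = 1723/856 ≈ 2.013 → 2:1 (2.000)
B = 1130/659 ≈ 1.715 → root-3 (1.732)
C = 574/460 ≈ 1.248 → 5:4 (1.250)
D = 1303/542 ≈ 2.404 → silver ratio (2.414)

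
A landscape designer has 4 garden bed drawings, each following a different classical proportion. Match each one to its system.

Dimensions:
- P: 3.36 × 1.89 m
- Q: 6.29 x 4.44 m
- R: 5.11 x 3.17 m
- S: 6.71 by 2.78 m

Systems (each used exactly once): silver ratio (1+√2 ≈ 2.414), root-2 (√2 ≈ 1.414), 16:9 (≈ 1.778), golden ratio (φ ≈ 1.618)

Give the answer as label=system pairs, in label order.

Ratios: P ≈ 1.778; Q ≈ 1.417; R ≈ 1.612; S ≈ 2.414.
Targets: silver ratio ≈ 2.414; root-2 ≈ 1.414; 16:9 ≈ 1.778; golden ratio ≈ 1.618.

P=16:9, Q=root-2, R=golden ratio, S=silver ratio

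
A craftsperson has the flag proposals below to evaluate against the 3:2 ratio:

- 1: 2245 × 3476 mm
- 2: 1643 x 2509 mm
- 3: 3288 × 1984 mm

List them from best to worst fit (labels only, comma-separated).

2, 1, 3

Ratios: 1 = 3476 / 2245 ≈ 1.548; 2 = 2509 / 1643 ≈ 1.527; 3 = 3288 / 1984 ≈ 1.657.
|Δ from 1.500|: 1 0.048; 2 0.027; 3 0.157.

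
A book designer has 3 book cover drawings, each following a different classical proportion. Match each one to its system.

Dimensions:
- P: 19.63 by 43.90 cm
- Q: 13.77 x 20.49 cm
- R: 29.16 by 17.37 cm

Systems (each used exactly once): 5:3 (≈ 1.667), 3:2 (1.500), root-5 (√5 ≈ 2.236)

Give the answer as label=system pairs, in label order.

P=root-5, Q=3:2, R=5:3

Ratios: P ≈ 2.236; Q ≈ 1.488; R ≈ 1.679.
Targets: 5:3 ≈ 1.667; 3:2 ≈ 1.500; root-5 ≈ 2.236.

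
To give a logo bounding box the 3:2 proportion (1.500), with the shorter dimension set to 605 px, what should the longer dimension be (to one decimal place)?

907.5 px

3:2 = 1.50000.
Longer side = 605 × 1.50000 ≈ 907.500 → 907.5 px.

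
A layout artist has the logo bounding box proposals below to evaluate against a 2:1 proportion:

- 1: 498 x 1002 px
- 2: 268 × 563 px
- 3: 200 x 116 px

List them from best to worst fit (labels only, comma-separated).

Ratios: 1 = 1002 / 498 ≈ 2.012; 2 = 563 / 268 ≈ 2.101; 3 = 200 / 116 ≈ 1.724.
|Δ from 2.000|: 1 0.012; 2 0.101; 3 0.276.

1, 2, 3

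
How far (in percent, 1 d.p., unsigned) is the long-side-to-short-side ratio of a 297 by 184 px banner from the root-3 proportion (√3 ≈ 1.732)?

Ratio = 297 / 184 ≈ 1.6141.
Ideal root-3 ≈ 1.7321. |1.6141 − 1.7321| / 1.7321 ≈ 6.81% → 6.8%.

6.8%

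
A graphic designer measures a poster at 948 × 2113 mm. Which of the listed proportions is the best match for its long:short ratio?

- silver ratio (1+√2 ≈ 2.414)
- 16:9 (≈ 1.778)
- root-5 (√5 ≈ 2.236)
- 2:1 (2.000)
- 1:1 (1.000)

root-5

Ratio = 2113 / 948 ≈ 2.229.
Distances: silver ratio 2.414 (Δ 0.185); 16:9 1.778 (Δ 0.451); root-5 2.236 (Δ 0.007); 2:1 2.000 (Δ 0.229); 1:1 1.000 (Δ 1.229).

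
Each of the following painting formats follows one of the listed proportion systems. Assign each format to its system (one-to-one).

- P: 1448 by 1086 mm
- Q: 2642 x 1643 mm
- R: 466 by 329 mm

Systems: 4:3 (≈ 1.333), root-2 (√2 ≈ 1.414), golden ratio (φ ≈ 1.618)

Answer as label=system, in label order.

P = 1448/1086 ≈ 1.333 → 4:3 (1.333)
Q = 2642/1643 ≈ 1.608 → golden ratio (1.618)
R = 466/329 ≈ 1.416 → root-2 (1.414)

P=4:3, Q=golden ratio, R=root-2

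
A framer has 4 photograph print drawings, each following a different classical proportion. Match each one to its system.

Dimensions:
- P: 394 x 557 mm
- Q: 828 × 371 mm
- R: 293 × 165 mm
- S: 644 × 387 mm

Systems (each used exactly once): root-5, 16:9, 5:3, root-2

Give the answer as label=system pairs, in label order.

P=root-2, Q=root-5, R=16:9, S=5:3

P = 557/394 ≈ 1.414 → root-2 (1.414)
Q = 828/371 ≈ 2.232 → root-5 (2.236)
R = 293/165 ≈ 1.776 → 16:9 (1.778)
S = 644/387 ≈ 1.664 → 5:3 (1.667)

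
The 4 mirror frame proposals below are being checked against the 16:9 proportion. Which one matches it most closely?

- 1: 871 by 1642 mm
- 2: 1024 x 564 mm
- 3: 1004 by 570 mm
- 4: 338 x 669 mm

3

Ratios (long/short): 1 ≈ 1.885; 2 ≈ 1.816; 3 ≈ 1.761; 4 ≈ 1.979.
16:9 ≈ 1.778; option 3 is nearest (Δ 0.017).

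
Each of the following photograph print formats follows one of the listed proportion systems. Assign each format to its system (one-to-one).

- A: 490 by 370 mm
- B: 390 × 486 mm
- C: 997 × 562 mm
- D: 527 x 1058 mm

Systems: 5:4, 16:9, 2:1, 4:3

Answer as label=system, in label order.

A=4:3, B=5:4, C=16:9, D=2:1

Ratios: A ≈ 1.324; B ≈ 1.246; C ≈ 1.774; D ≈ 2.008.
Targets: 5:4 ≈ 1.250; 16:9 ≈ 1.778; 2:1 ≈ 2.000; 4:3 ≈ 1.333.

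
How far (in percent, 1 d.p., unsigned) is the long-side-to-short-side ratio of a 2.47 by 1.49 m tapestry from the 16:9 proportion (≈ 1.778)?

6.8%

Ratio = 2.47 / 1.49 ≈ 1.6577.
Ideal 16:9 ≈ 1.7778. |1.6577 − 1.7778| / 1.7778 ≈ 6.76% → 6.8%.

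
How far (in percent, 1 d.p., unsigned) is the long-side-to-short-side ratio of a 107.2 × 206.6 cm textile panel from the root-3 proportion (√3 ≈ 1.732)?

11.3%

Ratio = 206.6 / 107.2 ≈ 1.9272.
Ideal root-3 ≈ 1.7321. |1.9272 − 1.7321| / 1.7321 ≈ 11.26% → 11.3%.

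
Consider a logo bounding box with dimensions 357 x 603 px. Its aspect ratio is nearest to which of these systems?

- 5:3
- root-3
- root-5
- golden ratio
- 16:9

Ratio = 603 / 357 ≈ 1.689.
Distances: 5:3 1.667 (Δ 0.022); root-3 1.732 (Δ 0.043); root-5 2.236 (Δ 0.547); golden ratio 1.618 (Δ 0.071); 16:9 1.778 (Δ 0.089).

5:3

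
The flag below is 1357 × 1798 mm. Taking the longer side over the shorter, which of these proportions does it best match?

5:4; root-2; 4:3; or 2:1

Ratio = 1798 / 1357 ≈ 1.325.
Distances: 5:4 1.250 (Δ 0.075); root-2 1.414 (Δ 0.089); 4:3 1.333 (Δ 0.008); 2:1 2.000 (Δ 0.675).

4:3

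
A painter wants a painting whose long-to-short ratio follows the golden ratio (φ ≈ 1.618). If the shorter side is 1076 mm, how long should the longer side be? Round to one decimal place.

1741.0 mm

golden ratio ≈ 1.61803.
Longer side = 1076 × 1.61803 ≈ 1741.000 → 1741.0 mm.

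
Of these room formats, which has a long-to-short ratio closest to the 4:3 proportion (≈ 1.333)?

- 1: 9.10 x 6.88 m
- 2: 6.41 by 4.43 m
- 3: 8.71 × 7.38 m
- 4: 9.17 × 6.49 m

1

Ratios (long/short): 1 ≈ 1.323; 2 ≈ 1.447; 3 ≈ 1.180; 4 ≈ 1.413.
4:3 ≈ 1.333; option 1 is nearest (Δ 0.010).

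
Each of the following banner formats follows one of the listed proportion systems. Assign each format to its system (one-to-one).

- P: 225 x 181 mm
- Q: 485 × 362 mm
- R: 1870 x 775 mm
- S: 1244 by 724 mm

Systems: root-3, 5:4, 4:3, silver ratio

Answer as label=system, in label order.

P=5:4, Q=4:3, R=silver ratio, S=root-3

Ratios: P ≈ 1.243; Q ≈ 1.340; R ≈ 2.413; S ≈ 1.718.
Targets: root-3 ≈ 1.732; 5:4 ≈ 1.250; 4:3 ≈ 1.333; silver ratio ≈ 2.414.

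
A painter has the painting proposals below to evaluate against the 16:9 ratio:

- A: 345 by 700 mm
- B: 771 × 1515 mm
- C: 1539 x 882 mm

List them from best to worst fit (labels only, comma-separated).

A: 700/345 ≈ 2.029 → |2.029 − 1.778| = 0.251
B: 1515/771 ≈ 1.965 → |1.965 − 1.778| = 0.187
C: 1539/882 ≈ 1.745 → |1.745 − 1.778| = 0.033

C, B, A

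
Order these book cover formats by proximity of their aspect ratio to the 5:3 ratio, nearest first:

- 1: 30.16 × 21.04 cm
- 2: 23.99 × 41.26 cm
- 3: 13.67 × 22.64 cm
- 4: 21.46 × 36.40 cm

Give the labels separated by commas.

Ratios: 1 = 30.16 / 21.04 ≈ 1.433; 2 = 41.26 / 23.99 ≈ 1.720; 3 = 22.64 / 13.67 ≈ 1.656; 4 = 36.40 / 21.46 ≈ 1.696.
|Δ from 1.667|: 1 0.234; 2 0.053; 3 0.011; 4 0.029.

3, 4, 2, 1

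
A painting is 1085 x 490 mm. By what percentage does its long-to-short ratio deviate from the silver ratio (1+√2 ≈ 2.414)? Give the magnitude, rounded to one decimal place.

Ratio = 1085 / 490 ≈ 2.2143.
Ideal silver ratio ≈ 2.4142. |2.2143 − 2.4142| / 2.4142 ≈ 8.28% → 8.3%.

8.3%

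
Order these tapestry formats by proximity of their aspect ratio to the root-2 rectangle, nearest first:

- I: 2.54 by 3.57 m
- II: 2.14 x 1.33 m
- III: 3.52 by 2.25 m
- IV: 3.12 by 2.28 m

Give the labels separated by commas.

Ratios: I = 3.57 / 2.54 ≈ 1.406; II = 2.14 / 1.33 ≈ 1.609; III = 3.52 / 2.25 ≈ 1.564; IV = 3.12 / 2.28 ≈ 1.368.
|Δ from 1.414|: I 0.008; II 0.195; III 0.150; IV 0.046.

I, IV, III, II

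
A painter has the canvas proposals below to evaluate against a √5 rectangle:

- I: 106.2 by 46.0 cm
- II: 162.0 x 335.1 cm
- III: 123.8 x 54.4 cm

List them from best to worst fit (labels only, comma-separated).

Ratios: I = 106.2 / 46.0 ≈ 2.309; II = 335.1 / 162.0 ≈ 2.069; III = 123.8 / 54.4 ≈ 2.276.
|Δ from 2.236|: I 0.073; II 0.167; III 0.040.

III, I, II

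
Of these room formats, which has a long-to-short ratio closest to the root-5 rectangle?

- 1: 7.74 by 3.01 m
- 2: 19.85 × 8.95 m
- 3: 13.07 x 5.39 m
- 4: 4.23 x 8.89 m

Target root-5 ≈ 2.236.
1: 2.571 (Δ0.335)  2: 2.218 (Δ0.018)  3: 2.425 (Δ0.189)  4: 2.102 (Δ0.134)

2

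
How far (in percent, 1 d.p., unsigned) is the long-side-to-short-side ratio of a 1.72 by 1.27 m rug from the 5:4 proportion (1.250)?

Ratio = 1.72 / 1.27 ≈ 1.3543.
Ideal 5:4 = 1.2500. |1.3543 − 1.2500| / 1.2500 ≈ 8.34% → 8.3%.

8.3%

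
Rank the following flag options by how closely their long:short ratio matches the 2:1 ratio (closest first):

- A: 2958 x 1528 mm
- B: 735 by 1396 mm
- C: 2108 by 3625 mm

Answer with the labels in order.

A, B, C

A: 2958/1528 ≈ 1.936 → |1.936 − 2.000| = 0.064
B: 1396/735 ≈ 1.899 → |1.899 − 2.000| = 0.101
C: 3625/2108 ≈ 1.720 → |1.720 − 2.000| = 0.280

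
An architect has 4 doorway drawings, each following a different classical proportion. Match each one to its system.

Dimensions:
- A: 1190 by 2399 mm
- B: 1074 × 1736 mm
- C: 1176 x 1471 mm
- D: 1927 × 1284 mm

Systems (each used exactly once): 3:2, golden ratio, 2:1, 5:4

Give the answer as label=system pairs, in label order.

A=2:1, B=golden ratio, C=5:4, D=3:2

Ratios: A ≈ 2.016; B ≈ 1.616; C ≈ 1.251; D ≈ 1.501.
Targets: 3:2 ≈ 1.500; golden ratio ≈ 1.618; 2:1 ≈ 2.000; 5:4 ≈ 1.250.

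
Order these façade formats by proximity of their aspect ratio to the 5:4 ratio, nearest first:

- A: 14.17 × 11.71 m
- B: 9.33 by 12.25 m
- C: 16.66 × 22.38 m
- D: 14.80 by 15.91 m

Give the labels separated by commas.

Ratios: A = 14.17 / 11.71 ≈ 1.210; B = 12.25 / 9.33 ≈ 1.313; C = 22.38 / 16.66 ≈ 1.343; D = 15.91 / 14.80 ≈ 1.075.
|Δ from 1.250|: A 0.040; B 0.063; C 0.093; D 0.175.

A, B, C, D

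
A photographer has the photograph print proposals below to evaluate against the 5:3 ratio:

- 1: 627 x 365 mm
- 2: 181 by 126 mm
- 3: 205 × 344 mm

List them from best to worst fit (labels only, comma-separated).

3, 1, 2

Ratios: 1 = 627 / 365 ≈ 1.718; 2 = 181 / 126 ≈ 1.437; 3 = 344 / 205 ≈ 1.678.
|Δ from 1.667|: 1 0.051; 2 0.230; 3 0.011.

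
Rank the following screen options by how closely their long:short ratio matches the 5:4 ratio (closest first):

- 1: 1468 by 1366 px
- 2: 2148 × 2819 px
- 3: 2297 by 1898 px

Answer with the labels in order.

3, 2, 1

Ratios: 1 = 1468 / 1366 ≈ 1.075; 2 = 2819 / 2148 ≈ 1.312; 3 = 2297 / 1898 ≈ 1.210.
|Δ from 1.250|: 1 0.175; 2 0.062; 3 0.040.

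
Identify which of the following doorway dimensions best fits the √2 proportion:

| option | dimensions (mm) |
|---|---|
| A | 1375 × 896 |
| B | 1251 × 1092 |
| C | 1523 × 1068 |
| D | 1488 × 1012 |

C

Target root-2 ≈ 1.414.
A: 1.535 (Δ0.121)  B: 1.146 (Δ0.268)  C: 1.426 (Δ0.012)  D: 1.470 (Δ0.056)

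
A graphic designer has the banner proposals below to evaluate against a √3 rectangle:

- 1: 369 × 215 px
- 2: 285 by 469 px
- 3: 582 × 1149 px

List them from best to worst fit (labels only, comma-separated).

1, 2, 3

Ratios: 1 = 369 / 215 ≈ 1.716; 2 = 469 / 285 ≈ 1.646; 3 = 1149 / 582 ≈ 1.974.
|Δ from 1.732|: 1 0.016; 2 0.086; 3 0.242.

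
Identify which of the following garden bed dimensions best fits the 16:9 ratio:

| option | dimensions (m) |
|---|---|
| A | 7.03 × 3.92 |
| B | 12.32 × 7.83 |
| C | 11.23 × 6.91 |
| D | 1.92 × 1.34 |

A

Ratios (long/short): A ≈ 1.793; B ≈ 1.573; C ≈ 1.625; D ≈ 1.433.
16:9 ≈ 1.778; option A is nearest (Δ 0.015).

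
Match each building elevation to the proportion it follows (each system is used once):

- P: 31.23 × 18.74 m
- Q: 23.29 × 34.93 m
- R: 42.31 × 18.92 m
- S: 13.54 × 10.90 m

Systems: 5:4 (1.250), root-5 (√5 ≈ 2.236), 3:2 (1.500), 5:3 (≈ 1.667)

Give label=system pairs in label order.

Ratios: P ≈ 1.666; Q ≈ 1.500; R ≈ 2.236; S ≈ 1.242.
Targets: 5:4 ≈ 1.250; root-5 ≈ 2.236; 3:2 ≈ 1.500; 5:3 ≈ 1.667.

P=5:3, Q=3:2, R=root-5, S=5:4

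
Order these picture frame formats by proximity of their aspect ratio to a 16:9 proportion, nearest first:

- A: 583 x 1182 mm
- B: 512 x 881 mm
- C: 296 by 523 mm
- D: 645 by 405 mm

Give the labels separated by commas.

C, B, D, A

A: 1182/583 ≈ 2.027 → |2.027 − 1.778| = 0.249
B: 881/512 ≈ 1.721 → |1.721 − 1.778| = 0.057
C: 523/296 ≈ 1.767 → |1.767 − 1.778| = 0.011
D: 645/405 ≈ 1.593 → |1.593 − 1.778| = 0.185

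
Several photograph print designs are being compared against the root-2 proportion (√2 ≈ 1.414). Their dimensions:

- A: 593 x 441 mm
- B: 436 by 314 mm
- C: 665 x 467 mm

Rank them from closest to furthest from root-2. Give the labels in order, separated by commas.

A: 593/441 ≈ 1.345 → |1.345 − 1.414| = 0.069
B: 436/314 ≈ 1.389 → |1.389 − 1.414| = 0.025
C: 665/467 ≈ 1.424 → |1.424 − 1.414| = 0.010

C, B, A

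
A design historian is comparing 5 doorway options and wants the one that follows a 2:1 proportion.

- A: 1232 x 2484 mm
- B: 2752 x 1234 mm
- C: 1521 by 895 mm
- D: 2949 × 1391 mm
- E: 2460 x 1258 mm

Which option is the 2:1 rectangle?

A

Ratios (long/short): A ≈ 2.016; B ≈ 2.230; C ≈ 1.699; D ≈ 2.120; E ≈ 1.955.
2:1 ≈ 2.000; option A is nearest (Δ 0.016).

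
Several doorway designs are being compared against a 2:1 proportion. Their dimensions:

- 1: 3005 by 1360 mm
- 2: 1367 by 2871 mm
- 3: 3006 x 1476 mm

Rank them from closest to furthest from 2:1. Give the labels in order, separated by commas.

Ratios: 1 = 3005 / 1360 ≈ 2.210; 2 = 2871 / 1367 ≈ 2.100; 3 = 3006 / 1476 ≈ 2.037.
|Δ from 2.000|: 1 0.210; 2 0.100; 3 0.037.

3, 2, 1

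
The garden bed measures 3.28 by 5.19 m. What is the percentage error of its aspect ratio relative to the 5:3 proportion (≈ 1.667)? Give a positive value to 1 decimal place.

Ratio = 5.19 / 3.28 ≈ 1.5823.
Ideal 5:3 ≈ 1.6667. |1.5823 − 1.6667| / 1.6667 ≈ 5.06% → 5.1%.

5.1%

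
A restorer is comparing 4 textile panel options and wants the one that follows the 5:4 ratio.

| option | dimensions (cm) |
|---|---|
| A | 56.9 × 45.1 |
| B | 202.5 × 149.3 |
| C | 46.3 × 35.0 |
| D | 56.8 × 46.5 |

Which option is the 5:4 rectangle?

Target 5:4 ≈ 1.250.
A: 1.262 (Δ0.012)  B: 1.356 (Δ0.106)  C: 1.323 (Δ0.073)  D: 1.222 (Δ0.028)

A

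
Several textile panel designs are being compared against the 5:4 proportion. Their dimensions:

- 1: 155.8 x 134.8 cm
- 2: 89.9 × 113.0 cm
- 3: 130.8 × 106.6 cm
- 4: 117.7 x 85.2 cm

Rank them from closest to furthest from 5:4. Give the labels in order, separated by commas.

1: 155.8/134.8 ≈ 1.156 → |1.156 − 1.250| = 0.094
2: 113.0/89.9 ≈ 1.257 → |1.257 − 1.250| = 0.007
3: 130.8/106.6 ≈ 1.227 → |1.227 − 1.250| = 0.023
4: 117.7/85.2 ≈ 1.381 → |1.381 − 1.250| = 0.131

2, 3, 1, 4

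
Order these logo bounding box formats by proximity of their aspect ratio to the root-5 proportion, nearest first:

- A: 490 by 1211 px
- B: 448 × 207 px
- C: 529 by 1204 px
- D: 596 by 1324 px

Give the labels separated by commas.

Ratios: A = 1211 / 490 ≈ 2.471; B = 448 / 207 ≈ 2.164; C = 1204 / 529 ≈ 2.276; D = 1324 / 596 ≈ 2.221.
|Δ from 2.236|: A 0.235; B 0.072; C 0.040; D 0.015.

D, C, B, A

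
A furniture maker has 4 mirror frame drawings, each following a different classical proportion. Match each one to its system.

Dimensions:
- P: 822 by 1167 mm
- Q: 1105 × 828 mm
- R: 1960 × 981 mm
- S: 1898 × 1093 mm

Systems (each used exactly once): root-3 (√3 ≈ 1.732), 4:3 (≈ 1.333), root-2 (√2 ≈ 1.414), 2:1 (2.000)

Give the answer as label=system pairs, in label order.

P = 1167/822 ≈ 1.420 → root-2 (1.414)
Q = 1105/828 ≈ 1.335 → 4:3 (1.333)
R = 1960/981 ≈ 1.998 → 2:1 (2.000)
S = 1898/1093 ≈ 1.737 → root-3 (1.732)

P=root-2, Q=4:3, R=2:1, S=root-3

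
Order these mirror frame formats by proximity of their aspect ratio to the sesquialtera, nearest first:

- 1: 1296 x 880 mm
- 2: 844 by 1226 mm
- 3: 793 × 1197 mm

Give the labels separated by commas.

3, 1, 2

Ratios: 1 = 1296 / 880 ≈ 1.473; 2 = 1226 / 844 ≈ 1.453; 3 = 1197 / 793 ≈ 1.509.
|Δ from 1.500|: 1 0.027; 2 0.047; 3 0.009.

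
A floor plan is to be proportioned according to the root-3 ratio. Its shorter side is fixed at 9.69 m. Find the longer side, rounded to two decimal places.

root-3 ≈ 1.73205.
Longer side = 9.69 × 1.73205 ≈ 16.7836 → 16.78 m.

16.78 m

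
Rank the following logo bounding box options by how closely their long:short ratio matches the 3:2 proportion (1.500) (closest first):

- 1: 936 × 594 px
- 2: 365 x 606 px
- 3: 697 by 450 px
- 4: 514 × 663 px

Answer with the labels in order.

3, 1, 2, 4

Ratios: 1 = 936 / 594 ≈ 1.576; 2 = 606 / 365 ≈ 1.660; 3 = 697 / 450 ≈ 1.549; 4 = 663 / 514 ≈ 1.290.
|Δ from 1.500|: 1 0.076; 2 0.160; 3 0.049; 4 0.210.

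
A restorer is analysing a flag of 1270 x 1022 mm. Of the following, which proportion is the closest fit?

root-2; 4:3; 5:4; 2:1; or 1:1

5:4

Ratio = 1270 / 1022 ≈ 1.243.
Distances: root-2 1.414 (Δ 0.171); 4:3 1.333 (Δ 0.090); 5:4 1.250 (Δ 0.007); 2:1 2.000 (Δ 0.757); 1:1 1.000 (Δ 0.243).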